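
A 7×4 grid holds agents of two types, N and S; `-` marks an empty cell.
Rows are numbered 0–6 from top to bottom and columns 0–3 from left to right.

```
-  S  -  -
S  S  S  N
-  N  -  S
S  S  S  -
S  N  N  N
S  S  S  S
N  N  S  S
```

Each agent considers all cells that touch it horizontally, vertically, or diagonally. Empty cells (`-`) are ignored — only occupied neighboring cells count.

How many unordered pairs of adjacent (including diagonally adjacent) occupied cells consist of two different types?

Scan each occupied cell's neighbors to the right and below (and the two forward diagonals) so each pair is counted once.
Row 0: S(0,1)–S(1,1)= S(0,1)–S(1,2)= S(0,1)–S(1,0)=  → 0/3 unlike.
Row 1: S(1,0)–S(1,1)= S(1,0)–N(2,1)≠ S(1,1)–S(1,2)= S(1,1)–N(2,1)≠ S(1,2)–N(1,3)≠ S(1,2)–S(2,3)= S(1,2)–N(2,1)≠ N(1,3)–S(2,3)≠  → 5/8 unlike.
Row 2: N(2,1)–S(3,1)≠ N(2,1)–S(3,2)≠ N(2,1)–S(3,0)≠ S(2,3)–S(3,2)=  → 3/4 unlike.
Row 3: S(3,0)–S(3,1)= S(3,0)–S(4,0)= S(3,0)–N(4,1)≠ S(3,1)–S(3,2)= S(3,1)–N(4,1)≠ S(3,1)–N(4,2)≠ S(3,1)–S(4,0)= S(3,2)–N(4,2)≠ S(3,2)–N(4,3)≠ S(3,2)–N(4,1)≠  → 6/10 unlike.
Row 4: S(4,0)–N(4,1)≠ S(4,0)–S(5,0)= S(4,0)–S(5,1)= N(4,1)–N(4,2)= N(4,1)–S(5,1)≠ N(4,1)–S(5,2)≠ N(4,1)–S(5,0)≠ N(4,2)–N(4,3)= N(4,2)–S(5,2)≠ N(4,2)–S(5,3)≠ N(4,2)–S(5,1)≠ N(4,3)–S(5,3)≠ N(4,3)–S(5,2)≠  → 9/13 unlike.
Row 5: S(5,0)–S(5,1)= S(5,0)–N(6,0)≠ S(5,0)–N(6,1)≠ S(5,1)–S(5,2)= S(5,1)–N(6,1)≠ S(5,1)–S(6,2)= S(5,1)–N(6,0)≠ S(5,2)–S(5,3)= S(5,2)–S(6,2)= S(5,2)–S(6,3)= S(5,2)–N(6,1)≠ S(5,3)–S(6,3)= S(5,3)–S(6,2)=  → 5/13 unlike.
Row 6: N(6,0)–N(6,1)= N(6,1)–S(6,2)≠ S(6,2)–S(6,3)=  → 1/3 unlike.
Total adjacent occupied pairs: 54; unlike-type pairs: 29.

29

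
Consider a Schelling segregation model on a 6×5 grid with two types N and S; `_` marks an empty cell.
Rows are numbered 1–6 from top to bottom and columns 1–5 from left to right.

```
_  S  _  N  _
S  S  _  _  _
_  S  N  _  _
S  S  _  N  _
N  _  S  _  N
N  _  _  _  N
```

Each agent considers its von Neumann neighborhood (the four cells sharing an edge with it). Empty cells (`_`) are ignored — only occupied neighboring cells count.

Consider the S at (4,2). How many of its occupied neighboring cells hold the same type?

2

Occupied neighbors of (4,2): (3,2)=S, (4,1)=S.
Same type (S): 2 of 2.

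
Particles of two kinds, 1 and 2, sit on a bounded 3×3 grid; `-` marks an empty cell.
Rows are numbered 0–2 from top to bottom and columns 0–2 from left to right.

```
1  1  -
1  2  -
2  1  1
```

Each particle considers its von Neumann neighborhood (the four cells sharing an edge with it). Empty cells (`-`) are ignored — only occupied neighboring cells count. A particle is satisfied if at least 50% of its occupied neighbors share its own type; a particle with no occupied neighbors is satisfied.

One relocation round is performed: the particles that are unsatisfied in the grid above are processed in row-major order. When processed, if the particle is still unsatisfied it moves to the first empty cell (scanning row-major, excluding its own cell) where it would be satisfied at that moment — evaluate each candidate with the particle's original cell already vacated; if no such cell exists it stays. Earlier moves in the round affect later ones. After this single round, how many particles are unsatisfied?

Initially unsatisfied (in order): (1,0), (1,1), (2,0), (2,1).
  (1,0) → (0,2).
  (1,1) → (1,0).
  (2,0): now satisfied by earlier moves; stays.
  (2,1): now satisfied by earlier moves; stays.
Resulting grid:
1 1 1
2 - -
2 1 1
All satisfied now.

0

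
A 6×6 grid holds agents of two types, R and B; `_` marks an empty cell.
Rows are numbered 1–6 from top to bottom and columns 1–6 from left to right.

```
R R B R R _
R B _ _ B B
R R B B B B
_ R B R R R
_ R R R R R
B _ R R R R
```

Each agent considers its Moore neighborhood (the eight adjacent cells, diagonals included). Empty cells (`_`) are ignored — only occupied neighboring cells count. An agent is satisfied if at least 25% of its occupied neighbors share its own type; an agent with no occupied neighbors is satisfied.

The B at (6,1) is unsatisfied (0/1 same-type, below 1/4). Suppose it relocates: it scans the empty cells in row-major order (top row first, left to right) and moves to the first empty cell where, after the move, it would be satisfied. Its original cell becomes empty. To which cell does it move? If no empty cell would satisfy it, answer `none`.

(1,6)

Vacating (6,1). Empty cells in order:
  (1,6): 2/3 same-type → satisfied — stop here.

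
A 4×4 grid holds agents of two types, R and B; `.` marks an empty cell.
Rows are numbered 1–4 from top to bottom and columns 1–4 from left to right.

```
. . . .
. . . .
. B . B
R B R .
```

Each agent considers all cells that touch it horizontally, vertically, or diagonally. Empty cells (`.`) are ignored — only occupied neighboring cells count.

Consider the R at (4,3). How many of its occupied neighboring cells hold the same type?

Occupied neighbors of (4,3): (3,2)=B, (3,4)=B, (4,2)=B.
Same type (R): 0 of 3.

0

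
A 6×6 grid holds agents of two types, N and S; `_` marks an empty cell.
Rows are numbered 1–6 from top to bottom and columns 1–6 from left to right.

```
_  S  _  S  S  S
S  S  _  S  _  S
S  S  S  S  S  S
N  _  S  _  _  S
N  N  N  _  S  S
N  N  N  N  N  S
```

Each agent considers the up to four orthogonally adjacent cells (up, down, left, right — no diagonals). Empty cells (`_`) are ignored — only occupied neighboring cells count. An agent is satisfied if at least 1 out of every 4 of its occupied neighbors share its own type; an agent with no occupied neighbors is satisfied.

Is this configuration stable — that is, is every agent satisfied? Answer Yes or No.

Yes

Row 1: (1,2)S 1/1 ok · (1,4)S 2/2 ok · (1,5)S 2/2 ok · (1,6)S 2/2 ok
Row 2: (2,1)S 2/2 ok · (2,2)S 3/3 ok · (2,4)S 2/2 ok · (2,6)S 2/2 ok
Row 3: (3,1)S 2/3 ok · (3,2)S 3/3 ok · (3,3)S 3/3 ok · (3,4)S 3/3 ok · (3,5)S 2/2 ok · (3,6)S 3/3 ok
Row 4: (4,1)N 1/2 ok · (4,3)S 1/2 ok · (4,6)S 2/2 ok
Row 5: (5,1)N 3/3 ok · (5,2)N 3/3 ok · (5,3)N 2/3 ok · (5,5)S 1/2 ok · (5,6)S 3/3 ok
Row 6: (6,1)N 2/2 ok · (6,2)N 3/3 ok · (6,3)N 3/3 ok · (6,4)N 2/2 ok · (6,5)N 1/3 ok · (6,6)S 1/2 ok
All meet the threshold, so the configuration is stable.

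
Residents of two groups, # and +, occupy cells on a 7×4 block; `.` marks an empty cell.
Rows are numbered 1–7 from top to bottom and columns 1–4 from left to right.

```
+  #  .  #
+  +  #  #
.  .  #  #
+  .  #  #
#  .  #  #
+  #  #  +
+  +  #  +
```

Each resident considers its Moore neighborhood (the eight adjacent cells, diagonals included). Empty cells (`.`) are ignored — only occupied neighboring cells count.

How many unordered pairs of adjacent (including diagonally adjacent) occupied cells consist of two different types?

18

Scan each occupied cell's neighbors to the right and below (and the two forward diagonals) so each pair is counted once.
Row 1: +(1,1)–#(1,2)≠ +(1,1)–+(2,1)= +(1,1)–+(2,2)= #(1,2)–+(2,2)≠ #(1,2)–#(2,3)= #(1,2)–+(2,1)≠ #(1,4)–#(2,4)= #(1,4)–#(2,3)=  → 3/8 unlike.
Row 2: +(2,1)–+(2,2)= +(2,2)–#(2,3)≠ +(2,2)–#(3,3)≠ #(2,3)–#(2,4)= #(2,3)–#(3,3)= #(2,3)–#(3,4)= #(2,4)–#(3,4)= #(2,4)–#(3,3)=  → 2/8 unlike.
Row 3: #(3,3)–#(3,4)= #(3,3)–#(4,3)= #(3,3)–#(4,4)= #(3,4)–#(4,4)= #(3,4)–#(4,3)=  → 0/5 unlike.
Row 4: +(4,1)–#(5,1)≠ #(4,3)–#(4,4)= #(4,3)–#(5,3)= #(4,3)–#(5,4)= #(4,4)–#(5,4)= #(4,4)–#(5,3)=  → 1/6 unlike.
Row 5: #(5,1)–+(6,1)≠ #(5,1)–#(6,2)= #(5,3)–#(5,4)= #(5,3)–#(6,3)= #(5,3)–+(6,4)≠ #(5,3)–#(6,2)= #(5,4)–+(6,4)≠ #(5,4)–#(6,3)=  → 3/8 unlike.
Row 6: +(6,1)–#(6,2)≠ +(6,1)–+(7,1)= +(6,1)–+(7,2)= #(6,2)–#(6,3)= #(6,2)–+(7,2)≠ #(6,2)–#(7,3)= #(6,2)–+(7,1)≠ #(6,3)–+(6,4)≠ #(6,3)–#(7,3)= #(6,3)–+(7,4)≠ #(6,3)–+(7,2)≠ +(6,4)–+(7,4)= +(6,4)–#(7,3)≠  → 7/13 unlike.
Row 7: +(7,1)–+(7,2)= +(7,2)–#(7,3)≠ #(7,3)–+(7,4)≠  → 2/3 unlike.
Total adjacent occupied pairs: 51; unlike-type pairs: 18.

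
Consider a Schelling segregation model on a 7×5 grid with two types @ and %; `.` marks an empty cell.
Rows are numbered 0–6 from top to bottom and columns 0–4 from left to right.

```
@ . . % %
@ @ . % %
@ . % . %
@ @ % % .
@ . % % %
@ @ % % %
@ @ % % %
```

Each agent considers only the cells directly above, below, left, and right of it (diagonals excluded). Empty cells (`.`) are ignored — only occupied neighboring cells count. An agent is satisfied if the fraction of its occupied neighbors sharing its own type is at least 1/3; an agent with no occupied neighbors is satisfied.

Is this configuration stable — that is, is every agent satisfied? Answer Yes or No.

Yes

Row 0: (0,0)@ 1/1 satisfied · (0,3)% 2/2 satisfied · (0,4)% 2/2 satisfied
Row 1: (1,0)@ 3/3 satisfied · (1,1)@ 1/1 satisfied · (1,3)% 2/2 satisfied · (1,4)% 3/3 satisfied
Row 2: (2,0)@ 2/2 satisfied · (2,2)% 1/1 satisfied · (2,4)% 1/1 satisfied
Row 3: (3,0)@ 3/3 satisfied · (3,1)@ 1/2 satisfied · (3,2)% 3/4 satisfied · (3,3)% 2/2 satisfied
Row 4: (4,0)@ 2/2 satisfied · (4,2)% 3/3 satisfied · (4,3)% 4/4 satisfied · (4,4)% 2/2 satisfied
Row 5: (5,0)@ 3/3 satisfied · (5,1)@ 2/3 satisfied · (5,2)% 3/4 satisfied · (5,3)% 4/4 satisfied · (5,4)% 3/3 satisfied
Row 6: (6,0)@ 2/2 satisfied · (6,1)@ 2/3 satisfied · (6,2)% 2/3 satisfied · (6,3)% 3/3 satisfied · (6,4)% 2/2 satisfied
All meet the threshold, so the configuration is stable.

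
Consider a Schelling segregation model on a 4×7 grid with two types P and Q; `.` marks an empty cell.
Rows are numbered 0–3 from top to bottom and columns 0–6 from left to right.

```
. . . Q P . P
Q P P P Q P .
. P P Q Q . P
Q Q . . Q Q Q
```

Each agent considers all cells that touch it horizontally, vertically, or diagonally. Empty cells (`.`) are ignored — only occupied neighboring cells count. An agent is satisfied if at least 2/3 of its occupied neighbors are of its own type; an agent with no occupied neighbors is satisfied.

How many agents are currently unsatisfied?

12

(0,3)Q 1/4 ✗
(0,4)P 2/4 ✗
(0,6)P 1/1 ✓
(1,0)Q 0/2 ✗
(1,1)P 3/4 ✓
(1,2)P 4/6 ✓
(1,3)P 3/7 ✗
(1,4)Q 3/6 ✗
(1,5)P 3/5 ✗
(2,1)P 3/6 ✗
(2,2)P 4/6 ✓
(2,3)Q 3/6 ✗
(2,4)Q 4/6 ✓
(2,6)P 1/3 ✗
(3,0)Q 1/2 ✗
(3,1)Q 1/3 ✗
(3,4)Q 3/3 ✓
(3,5)Q 3/4 ✓
(3,6)Q 1/2 ✗
Unsatisfied: (0,3), (0,4), (1,0), (1,3), (1,4), (1,5), (2,1), (2,3), (2,6), (3,0), (3,1), (3,6) — 12 in total.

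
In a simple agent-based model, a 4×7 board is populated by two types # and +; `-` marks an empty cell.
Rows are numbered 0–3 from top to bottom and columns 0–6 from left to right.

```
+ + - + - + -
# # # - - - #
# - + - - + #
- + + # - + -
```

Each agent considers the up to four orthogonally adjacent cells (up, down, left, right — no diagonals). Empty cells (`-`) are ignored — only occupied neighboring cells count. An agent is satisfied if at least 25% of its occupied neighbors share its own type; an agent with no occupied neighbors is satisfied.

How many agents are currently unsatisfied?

(0,0)+ 1/2 ✓
(0,1)+ 1/2 ✓
(0,3)+ 0/0 ✓
(0,5)+ 0/0 ✓
(1,0)# 2/3 ✓
(1,1)# 2/3 ✓
(1,2)# 1/2 ✓
(1,6)# 1/1 ✓
(2,0)# 1/1 ✓
(2,2)+ 1/2 ✓
(2,5)+ 1/2 ✓
(2,6)# 1/2 ✓
(3,1)+ 1/1 ✓
(3,2)+ 2/3 ✓
(3,3)# 0/1 ✗
(3,5)+ 1/1 ✓
Unsatisfied: (3,3) — 1 in total.

1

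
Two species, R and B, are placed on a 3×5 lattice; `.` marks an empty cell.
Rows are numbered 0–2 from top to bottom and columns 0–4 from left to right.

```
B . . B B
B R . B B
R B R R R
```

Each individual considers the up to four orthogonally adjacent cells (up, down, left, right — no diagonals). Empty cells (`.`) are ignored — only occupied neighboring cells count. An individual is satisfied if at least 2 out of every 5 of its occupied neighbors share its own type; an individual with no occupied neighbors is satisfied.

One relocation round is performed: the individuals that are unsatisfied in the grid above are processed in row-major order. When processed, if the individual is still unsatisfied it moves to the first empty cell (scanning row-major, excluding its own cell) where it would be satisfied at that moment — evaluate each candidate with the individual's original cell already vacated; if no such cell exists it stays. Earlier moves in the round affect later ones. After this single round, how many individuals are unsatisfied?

0

Initially unsatisfied (in order): (1,0), (1,1), (2,0), (2,1).
  (1,0) → (0,1).
  (1,1) → (1,0).
  (2,0): now satisfied by earlier moves; stays.
  (2,1) → (0,2).
Resulting grid:
B B B B B
R . . B B
R . R R R
All satisfied now.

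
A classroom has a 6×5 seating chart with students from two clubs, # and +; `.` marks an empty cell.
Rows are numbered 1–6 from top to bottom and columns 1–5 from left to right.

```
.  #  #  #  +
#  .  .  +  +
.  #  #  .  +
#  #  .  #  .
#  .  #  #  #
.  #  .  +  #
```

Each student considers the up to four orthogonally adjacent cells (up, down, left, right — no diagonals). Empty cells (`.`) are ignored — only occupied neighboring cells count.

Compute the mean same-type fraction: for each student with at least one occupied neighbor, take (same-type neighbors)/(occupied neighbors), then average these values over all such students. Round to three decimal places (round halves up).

0.810

(1,2)# 1/1
(1,3)# 2/2
(1,4)# 1/3
(1,5)+ 1/2
(2,1)# — no occupied neighbors
(2,4)+ 1/2
(2,5)+ 3/3
(3,2)# 2/2
(3,3)# 1/1
(3,5)+ 1/1
(4,1)# 2/2
(4,2)# 2/2
(4,4)# 1/1
(5,1)# 1/1
(5,3)# 1/1
(5,4)# 3/4
(5,5)# 2/2
(6,2)# — no occupied neighbors
(6,4)+ 0/2
(6,5)# 1/2
Sum over 18 students: 1/1 + 2/2 + 1/3 + 1/2 + 1/2 + 3/3 + 2/2 + 1/1 + 1/1 + 2/2 + 2/2 + 1/1 + 1/1 + 1/1 + 3/4 + 2/2 + 0/2 + 1/2 = 175/12; mean = 175/12 ÷ 18 = 175/216 = 0.810185… → 0.810.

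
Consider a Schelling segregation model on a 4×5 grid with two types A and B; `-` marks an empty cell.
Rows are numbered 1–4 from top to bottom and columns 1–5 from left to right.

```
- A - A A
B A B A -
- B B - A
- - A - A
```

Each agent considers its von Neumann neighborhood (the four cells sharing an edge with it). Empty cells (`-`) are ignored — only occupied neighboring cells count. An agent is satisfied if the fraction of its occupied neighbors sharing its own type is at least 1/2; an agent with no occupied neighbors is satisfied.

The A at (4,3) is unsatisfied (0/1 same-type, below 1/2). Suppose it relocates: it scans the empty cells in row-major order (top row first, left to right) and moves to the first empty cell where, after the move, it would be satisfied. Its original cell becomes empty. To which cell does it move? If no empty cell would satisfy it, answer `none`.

Vacating (4,3). Empty cells in order:
  (1,1): 1/2 same-type → satisfied — stop here.

(1,1)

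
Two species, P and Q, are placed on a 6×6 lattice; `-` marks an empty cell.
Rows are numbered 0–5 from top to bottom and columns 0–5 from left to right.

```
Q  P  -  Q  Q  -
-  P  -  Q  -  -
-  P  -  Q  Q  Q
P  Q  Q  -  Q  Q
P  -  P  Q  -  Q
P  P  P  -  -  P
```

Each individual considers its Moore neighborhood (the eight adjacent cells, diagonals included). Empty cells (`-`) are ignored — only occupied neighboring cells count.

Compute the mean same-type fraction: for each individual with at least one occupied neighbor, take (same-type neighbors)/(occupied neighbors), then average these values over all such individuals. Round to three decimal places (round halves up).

0.701

(0,0)Q 0/2
(0,1)P 1/2
(0,3)Q 2/2
(0,4)Q 2/2
(1,1)P 2/3
(1,3)Q 4/4
(2,1)P 2/4
(2,3)Q 4/4
(2,4)Q 5/5
(2,5)Q 3/3
(3,0)P 2/3
(3,1)Q 1/5
(3,2)Q 3/5
(3,4)Q 6/6
(3,5)Q 4/4
(4,0)P 3/4
(4,2)P 2/5
(4,3)Q 2/4
(4,5)Q 2/3
(5,0)P 2/2
(5,1)P 4/4
(5,2)P 2/3
(5,5)P 0/1
Sum over 23 individuals: 0/2 + 1/2 + 2/2 + 2/2 + 2/3 + 4/4 + 2/4 + 4/4 + 5/5 + 3/3 + 2/3 + 1/5 + 3/5 + 6/6 + 4/4 + 3/4 + 2/5 + 2/4 + 2/3 + 2/2 + 4/4 + 2/3 + 0/1 = 967/60; mean = 967/60 ÷ 23 = 967/1380 = 0.700724… → 0.701.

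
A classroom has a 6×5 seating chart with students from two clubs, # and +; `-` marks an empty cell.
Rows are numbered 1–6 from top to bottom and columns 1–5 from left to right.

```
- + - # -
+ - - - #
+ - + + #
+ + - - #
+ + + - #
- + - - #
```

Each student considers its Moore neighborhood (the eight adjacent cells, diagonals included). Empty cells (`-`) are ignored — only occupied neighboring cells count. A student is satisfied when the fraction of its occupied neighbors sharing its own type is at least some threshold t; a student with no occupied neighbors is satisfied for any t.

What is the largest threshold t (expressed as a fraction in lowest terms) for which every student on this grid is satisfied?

1/4

Row 1: (1,2)+ 1/1 · (1,4)# 1/1
Row 2: (2,1)+ 2/2 · (2,5)# 2/3
Row 3: (3,1)+ 3/3 · (3,3)+ 2/2 · (3,4)+ 1/4 · (3,5)# 2/3
Row 4: (4,1)+ 4/4 · (4,2)+ 6/6 · (4,5)# 2/3
Row 5: (5,1)+ 4/4 · (5,2)+ 5/5 · (5,3)+ 3/3 · (5,5)# 2/2
Row 6: (6,2)+ 3/3 · (6,5)# 1/1
The smallest same-type fraction is 1/4 at (3,4), which reduces to 1/4. Any threshold above that leaves this student unsatisfied.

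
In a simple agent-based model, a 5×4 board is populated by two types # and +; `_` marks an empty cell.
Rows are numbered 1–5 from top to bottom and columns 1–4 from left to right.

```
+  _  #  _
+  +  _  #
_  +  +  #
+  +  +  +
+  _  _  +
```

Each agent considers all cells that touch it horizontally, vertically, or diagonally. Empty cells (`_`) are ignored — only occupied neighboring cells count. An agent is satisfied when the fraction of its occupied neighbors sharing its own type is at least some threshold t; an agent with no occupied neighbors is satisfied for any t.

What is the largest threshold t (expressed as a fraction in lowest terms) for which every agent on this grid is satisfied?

1/4

Row 1: (1,1)+ 2/2 · (1,3)# 1/2
Row 2: (2,1)+ 3/3 · (2,2)+ 4/5 · (2,4)# 2/3
Row 3: (3,2)+ 6/6 · (3,3)+ 5/7 · (3,4)# 1/4
Row 4: (4,1)+ 3/3 · (4,2)+ 5/5 · (4,3)+ 5/6 · (4,4)+ 3/4
Row 5: (5,1)+ 2/2 · (5,4)+ 2/2
The smallest same-type fraction is 1/4 at (3,4), which reduces to 1/4. Any threshold above that leaves this agent unsatisfied.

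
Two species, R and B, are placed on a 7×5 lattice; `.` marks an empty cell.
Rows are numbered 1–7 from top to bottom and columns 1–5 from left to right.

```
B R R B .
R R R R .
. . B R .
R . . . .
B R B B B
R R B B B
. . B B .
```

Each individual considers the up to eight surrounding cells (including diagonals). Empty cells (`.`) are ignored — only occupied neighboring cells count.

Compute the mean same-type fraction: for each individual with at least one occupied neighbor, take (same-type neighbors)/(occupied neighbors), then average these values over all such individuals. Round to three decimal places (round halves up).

0.608

Row 1: (1,1)B 0/3 · (1,2)R 4/5 · (1,3)R 4/5 · (1,4)B 0/3
Row 2: (2,1)R 2/3 · (2,2)R 4/6 · (2,3)R 5/7 · (2,4)R 3/5
Row 3: (3,3)B 0/4 · (3,4)R 2/3
Row 4: (4,1)R 1/2
Row 5: (5,1)B 0/4 · (5,2)R 3/6 · (5,3)B 3/5 · (5,4)B 5/5 · (5,5)B 3/3
Row 6: (6,1)R 2/3 · (6,2)R 2/6 · (6,3)B 5/7 · (6,4)B 7/7 · (6,5)B 4/4
Row 7: (7,3)B 3/4 · (7,4)B 4/4
Sum over 23 individuals: 0/3 + 4/5 + 4/5 + 0/3 + 2/3 + 4/6 + 5/7 + 3/5 + 0/4 + 2/3 + 1/2 + 0/4 + 3/6 + 3/5 + 5/5 + 3/3 + 2/3 + 2/6 + 5/7 + 7/7 + 4/4 + 3/4 + 4/4 = 1957/140; mean = 1957/140 ÷ 23 = 1957/3220 = 0.607763… → 0.608.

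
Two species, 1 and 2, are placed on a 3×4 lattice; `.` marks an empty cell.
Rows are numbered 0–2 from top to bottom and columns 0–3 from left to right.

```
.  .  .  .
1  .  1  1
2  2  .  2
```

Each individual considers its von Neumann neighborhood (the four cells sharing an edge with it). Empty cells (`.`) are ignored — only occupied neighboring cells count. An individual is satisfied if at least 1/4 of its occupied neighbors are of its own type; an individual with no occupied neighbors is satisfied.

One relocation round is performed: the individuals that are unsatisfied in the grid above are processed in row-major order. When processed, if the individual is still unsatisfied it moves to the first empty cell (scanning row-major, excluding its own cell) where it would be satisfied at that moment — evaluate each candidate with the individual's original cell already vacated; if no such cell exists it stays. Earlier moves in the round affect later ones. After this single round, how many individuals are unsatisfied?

Initially unsatisfied (in order): (1,0), (2,3).
  (1,0) → (0,0).
  (2,3) → (1,0).
Resulting grid:
1 . . .
2 . 1 1
2 2 . .
Unsatisfied now: (0,0).

1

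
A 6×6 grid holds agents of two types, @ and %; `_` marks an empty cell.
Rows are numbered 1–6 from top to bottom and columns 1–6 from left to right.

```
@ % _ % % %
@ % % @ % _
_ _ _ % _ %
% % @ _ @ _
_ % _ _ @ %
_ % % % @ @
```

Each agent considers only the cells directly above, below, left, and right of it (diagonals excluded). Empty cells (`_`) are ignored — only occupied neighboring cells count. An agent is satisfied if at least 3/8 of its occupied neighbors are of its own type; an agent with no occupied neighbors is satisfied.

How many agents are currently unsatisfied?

(1,1)@ 1/2 satisfied
(1,2)% 1/2 satisfied
(1,4)% 1/2 satisfied
(1,5)% 3/3 satisfied
(1,6)% 1/1 satisfied
(2,1)@ 1/2 satisfied
(2,2)% 2/3 satisfied
(2,3)% 1/2 satisfied
(2,4)@ 0/4 not
(2,5)% 1/2 satisfied
(3,4)% 0/1 not
(3,6)% 0/0 satisfied
(4,1)% 1/1 satisfied
(4,2)% 2/3 satisfied
(4,3)@ 0/1 not
(4,5)@ 1/1 satisfied
(5,2)% 2/2 satisfied
(5,5)@ 2/3 satisfied
(5,6)% 0/2 not
(6,2)% 2/2 satisfied
(6,3)% 2/2 satisfied
(6,4)% 1/2 satisfied
(6,5)@ 2/3 satisfied
(6,6)@ 1/2 satisfied
Unsatisfied: (2,4), (3,4), (4,3), (5,6) — 4 in total.

4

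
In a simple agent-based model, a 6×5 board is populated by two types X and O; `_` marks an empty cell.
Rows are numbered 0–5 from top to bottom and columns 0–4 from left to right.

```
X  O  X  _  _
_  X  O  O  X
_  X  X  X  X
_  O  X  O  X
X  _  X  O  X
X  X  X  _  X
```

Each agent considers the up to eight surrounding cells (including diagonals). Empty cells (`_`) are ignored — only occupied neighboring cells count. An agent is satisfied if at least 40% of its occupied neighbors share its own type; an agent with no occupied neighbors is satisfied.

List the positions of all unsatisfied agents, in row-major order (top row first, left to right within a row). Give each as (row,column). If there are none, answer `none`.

(0,1), (0,2), (1,2), (1,3), (3,1), (3,3), (4,3)

Row 0: (0,0)X 1/2 satisfied · (0,1)O 1/4 not · (0,2)X 1/4 not
Row 1: (1,1)X 4/6 satisfied · (1,2)O 2/7 not · (1,3)O 1/6 not · (1,4)X 2/3 satisfied
Row 2: (2,1)X 3/5 satisfied · (2,2)X 4/8 satisfied · (2,3)X 5/8 satisfied · (2,4)X 3/5 satisfied
Row 3: (3,1)O 0/5 not · (3,2)X 4/7 satisfied · (3,3)O 1/8 not · (3,4)X 3/5 satisfied
Row 4: (4,0)X 2/3 satisfied · (4,2)X 3/6 satisfied · (4,3)O 1/7 not · (4,4)X 2/4 satisfied
Row 5: (5,0)X 2/2 satisfied · (5,1)X 4/4 satisfied · (5,2)X 2/3 satisfied · (5,4)X 1/2 satisfied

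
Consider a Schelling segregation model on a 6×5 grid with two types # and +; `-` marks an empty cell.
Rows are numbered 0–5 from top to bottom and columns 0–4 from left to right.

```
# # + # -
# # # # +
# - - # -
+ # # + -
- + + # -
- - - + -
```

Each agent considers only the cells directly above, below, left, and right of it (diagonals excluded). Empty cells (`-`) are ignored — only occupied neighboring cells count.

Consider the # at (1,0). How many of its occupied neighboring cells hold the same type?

3

Occupied neighbors of (1,0): (0,0)=#, (2,0)=#, (1,1)=#.
Same type (#): 3 of 3.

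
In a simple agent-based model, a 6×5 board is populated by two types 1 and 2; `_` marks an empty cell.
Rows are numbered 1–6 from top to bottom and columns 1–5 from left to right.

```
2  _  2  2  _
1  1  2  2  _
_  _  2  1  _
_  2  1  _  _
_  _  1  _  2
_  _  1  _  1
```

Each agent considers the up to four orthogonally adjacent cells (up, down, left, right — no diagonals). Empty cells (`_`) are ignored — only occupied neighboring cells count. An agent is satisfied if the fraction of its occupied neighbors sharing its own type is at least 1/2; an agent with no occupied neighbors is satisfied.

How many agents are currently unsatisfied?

7

(1,1)2 0/1 ✗
(1,3)2 2/2 ✓
(1,4)2 2/2 ✓
(2,1)1 1/2 ✓
(2,2)1 1/2 ✓
(2,3)2 3/4 ✓
(2,4)2 2/3 ✓
(3,3)2 1/3 ✗
(3,4)1 0/2 ✗
(4,2)2 0/1 ✗
(4,3)1 1/3 ✗
(5,3)1 2/2 ✓
(5,5)2 0/1 ✗
(6,3)1 1/1 ✓
(6,5)1 0/1 ✗
Unsatisfied: (1,1), (3,3), (3,4), (4,2), (4,3), (5,5), (6,5) — 7 in total.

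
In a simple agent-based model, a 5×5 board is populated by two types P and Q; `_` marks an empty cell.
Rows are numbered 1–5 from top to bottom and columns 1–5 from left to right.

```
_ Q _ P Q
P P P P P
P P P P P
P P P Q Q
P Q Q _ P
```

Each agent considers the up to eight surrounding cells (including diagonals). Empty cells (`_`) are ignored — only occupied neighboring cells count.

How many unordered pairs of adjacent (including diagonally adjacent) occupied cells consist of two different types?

Scan each occupied cell's neighbors to the right and below (and the two forward diagonals) so each pair is counted once.
From row 1: 6 unlike of 9 pairs (running 6/9).
From row 2: 0 unlike of 17 pairs (running 6/26).
From row 3: 5 unlike of 17 pairs (running 11/43).
From row 4: 8 unlike of 14 pairs (running 19/57).
From row 5: 1 unlike of 2 pairs (running 20/59).
Total adjacent occupied pairs: 59; unlike-type pairs: 20.

20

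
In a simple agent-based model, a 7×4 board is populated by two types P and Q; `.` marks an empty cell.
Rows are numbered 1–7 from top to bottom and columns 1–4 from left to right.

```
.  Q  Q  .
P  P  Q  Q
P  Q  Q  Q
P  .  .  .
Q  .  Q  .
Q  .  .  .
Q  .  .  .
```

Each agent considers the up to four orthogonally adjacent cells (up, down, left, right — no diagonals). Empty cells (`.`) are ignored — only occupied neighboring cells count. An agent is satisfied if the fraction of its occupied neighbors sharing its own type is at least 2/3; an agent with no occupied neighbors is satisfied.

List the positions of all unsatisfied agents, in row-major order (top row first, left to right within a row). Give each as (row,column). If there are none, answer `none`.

(1,2), (2,2), (3,2), (4,1), (5,1)

Row 1: (1,2)Q 1/2 unhappy · (1,3)Q 2/2 ok
Row 2: (2,1)P 2/2 ok · (2,2)P 1/4 unhappy · (2,3)Q 3/4 ok · (2,4)Q 2/2 ok
Row 3: (3,1)P 2/3 ok · (3,2)Q 1/3 unhappy · (3,3)Q 3/3 ok · (3,4)Q 2/2 ok
Row 4: (4,1)P 1/2 unhappy
Row 5: (5,1)Q 1/2 unhappy · (5,3)Q 0/0 ok
Row 6: (6,1)Q 2/2 ok
Row 7: (7,1)Q 1/1 ok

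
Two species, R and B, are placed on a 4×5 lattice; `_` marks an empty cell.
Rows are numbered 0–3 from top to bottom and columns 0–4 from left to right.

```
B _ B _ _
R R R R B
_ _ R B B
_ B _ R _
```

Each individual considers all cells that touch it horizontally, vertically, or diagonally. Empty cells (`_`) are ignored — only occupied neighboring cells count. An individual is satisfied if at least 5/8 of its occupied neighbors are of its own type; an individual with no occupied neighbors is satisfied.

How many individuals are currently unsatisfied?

10

Row 0: (0,0)B 0/2 ✗ · (0,2)B 0/3 ✗
Row 1: (1,0)R 1/2 ✗ · (1,1)R 3/5 ✗ · (1,2)R 3/5 ✗ · (1,3)R 2/6 ✗ · (1,4)B 2/3 ✓
Row 2: (2,2)R 4/6 ✓ · (2,3)B 2/6 ✗ · (2,4)B 2/4 ✗
Row 3: (3,1)B 0/1 ✗ · (3,3)R 1/3 ✗
Unsatisfied: (0,0), (0,2), (1,0), (1,1), (1,2), (1,3), (2,3), (2,4), (3,1), (3,3) — 10 in total.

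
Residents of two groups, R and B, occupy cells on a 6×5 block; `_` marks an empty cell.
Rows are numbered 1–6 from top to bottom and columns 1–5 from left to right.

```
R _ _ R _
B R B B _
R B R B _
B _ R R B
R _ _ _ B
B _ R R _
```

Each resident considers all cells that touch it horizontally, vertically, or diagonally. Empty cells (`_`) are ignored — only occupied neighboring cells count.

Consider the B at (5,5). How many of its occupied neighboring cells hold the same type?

Occupied neighbors of (5,5): (4,4)=R, (4,5)=B, (6,4)=R.
Same type (B): 1 of 3.

1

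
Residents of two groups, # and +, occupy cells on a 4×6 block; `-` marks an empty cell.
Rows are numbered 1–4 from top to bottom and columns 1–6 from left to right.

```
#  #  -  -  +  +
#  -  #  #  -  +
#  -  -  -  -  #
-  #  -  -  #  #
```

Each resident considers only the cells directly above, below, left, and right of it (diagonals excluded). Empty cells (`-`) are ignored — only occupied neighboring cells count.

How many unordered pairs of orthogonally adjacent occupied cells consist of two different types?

1

Scan each occupied cell's neighbors to the right and below so each pair is counted once.
Row 1: #(1,1)–#(1,2)= #(1,1)–#(2,1)= +(1,5)–+(1,6)= +(1,6)–+(2,6)=  → 0/4 unlike.
Row 2: #(2,1)–#(3,1)= #(2,3)–#(2,4)= +(2,6)–#(3,6)≠  → 1/3 unlike.
Row 3: #(3,6)–#(4,6)=  → 0/1 unlike.
Row 4: #(4,5)–#(4,6)=  → 0/1 unlike.
Total adjacent occupied pairs: 9; unlike-type pairs: 1.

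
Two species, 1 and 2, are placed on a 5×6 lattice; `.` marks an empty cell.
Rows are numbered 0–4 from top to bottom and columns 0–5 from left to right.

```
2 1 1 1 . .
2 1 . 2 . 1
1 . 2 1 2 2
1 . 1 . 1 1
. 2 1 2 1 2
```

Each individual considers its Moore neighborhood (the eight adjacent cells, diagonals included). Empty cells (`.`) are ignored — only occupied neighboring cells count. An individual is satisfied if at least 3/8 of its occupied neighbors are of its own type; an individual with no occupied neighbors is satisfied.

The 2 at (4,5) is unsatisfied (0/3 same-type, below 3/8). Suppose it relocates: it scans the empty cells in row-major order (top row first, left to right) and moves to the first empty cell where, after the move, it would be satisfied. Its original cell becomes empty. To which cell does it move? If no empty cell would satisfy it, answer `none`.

(1,4)

Vacating (4,5). Empty cells in order:
  (0,4): 1/3 same-type → still unsatisfied.
  (0,5): 0/1 same-type → still unsatisfied.
  (1,2): 2/7 same-type → still unsatisfied.
  (1,4): 3/6 same-type → satisfied — stop here.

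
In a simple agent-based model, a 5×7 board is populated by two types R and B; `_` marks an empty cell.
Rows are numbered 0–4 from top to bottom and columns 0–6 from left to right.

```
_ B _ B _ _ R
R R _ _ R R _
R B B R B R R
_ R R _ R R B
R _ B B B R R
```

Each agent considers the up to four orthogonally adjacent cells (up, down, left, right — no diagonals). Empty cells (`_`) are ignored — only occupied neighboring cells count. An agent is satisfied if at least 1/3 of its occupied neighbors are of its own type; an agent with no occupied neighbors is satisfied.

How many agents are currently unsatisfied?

5

(0,1)B 0/1 unhappy
(0,3)B 0/0 ok
(0,6)R 0/0 ok
(1,0)R 2/2 ok
(1,1)R 1/3 ok
(1,4)R 1/2 ok
(1,5)R 2/2 ok
(2,0)R 1/2 ok
(2,1)B 1/4 unhappy
(2,2)B 1/3 ok
(2,3)R 0/2 unhappy
(2,4)B 0/4 unhappy
(2,5)R 3/4 ok
(2,6)R 1/2 ok
(3,1)R 1/2 ok
(3,2)R 1/3 ok
(3,4)R 1/3 ok
(3,5)R 3/4 ok
(3,6)B 0/3 unhappy
(4,0)R 0/0 ok
(4,2)B 1/2 ok
(4,3)B 2/2 ok
(4,4)B 1/3 ok
(4,5)R 2/3 ok
(4,6)R 1/2 ok
Unsatisfied: (0,1), (2,1), (2,3), (2,4), (3,6) — 5 in total.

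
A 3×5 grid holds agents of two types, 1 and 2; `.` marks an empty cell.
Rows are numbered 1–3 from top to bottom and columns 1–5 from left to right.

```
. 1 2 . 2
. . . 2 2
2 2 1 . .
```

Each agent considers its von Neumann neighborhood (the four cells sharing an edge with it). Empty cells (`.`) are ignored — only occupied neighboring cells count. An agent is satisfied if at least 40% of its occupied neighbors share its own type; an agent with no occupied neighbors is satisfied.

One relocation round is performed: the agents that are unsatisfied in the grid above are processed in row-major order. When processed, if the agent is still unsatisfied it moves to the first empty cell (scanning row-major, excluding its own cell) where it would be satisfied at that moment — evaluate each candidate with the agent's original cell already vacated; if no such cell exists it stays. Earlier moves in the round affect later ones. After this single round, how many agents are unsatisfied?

Initially unsatisfied (in order): (1,2), (1,3), (3,3).
  (1,2) → (1,1).
  (1,3): now satisfied by earlier moves; stays.
  (3,3) → (1,2).
Resulting grid:
1 1 2 . 2
. . . 2 2
2 2 . . .
Unsatisfied now: (1,3).

1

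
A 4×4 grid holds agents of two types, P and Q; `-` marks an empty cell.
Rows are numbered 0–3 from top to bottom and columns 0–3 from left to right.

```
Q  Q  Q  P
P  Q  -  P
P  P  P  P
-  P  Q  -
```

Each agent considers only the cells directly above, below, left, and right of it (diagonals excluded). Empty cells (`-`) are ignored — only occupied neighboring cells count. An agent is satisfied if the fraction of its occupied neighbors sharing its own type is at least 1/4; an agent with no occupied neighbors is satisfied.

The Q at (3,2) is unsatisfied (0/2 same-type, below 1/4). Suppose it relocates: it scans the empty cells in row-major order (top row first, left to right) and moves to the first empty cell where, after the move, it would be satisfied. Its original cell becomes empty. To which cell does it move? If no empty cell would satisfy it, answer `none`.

Vacating (3,2). Empty cells in order:
  (1,2): 2/4 same-type → satisfied — stop here.

(1,2)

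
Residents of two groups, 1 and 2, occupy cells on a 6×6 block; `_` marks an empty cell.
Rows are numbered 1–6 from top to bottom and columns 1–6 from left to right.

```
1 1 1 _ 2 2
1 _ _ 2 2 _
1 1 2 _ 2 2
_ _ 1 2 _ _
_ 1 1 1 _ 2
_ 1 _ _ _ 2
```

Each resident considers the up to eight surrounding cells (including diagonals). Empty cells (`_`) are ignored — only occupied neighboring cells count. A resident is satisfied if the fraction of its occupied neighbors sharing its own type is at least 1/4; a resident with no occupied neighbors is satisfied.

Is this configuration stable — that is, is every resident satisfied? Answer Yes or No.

Yes

(1,1)1 2/2 ok
(1,2)1 3/3 ok
(1,3)1 1/2 ok
(1,5)2 3/3 ok
(1,6)2 2/2 ok
(2,1)1 4/4 ok
(2,4)2 4/5 ok
(2,5)2 5/5 ok
(3,1)1 2/2 ok
(3,2)1 3/4 ok
(3,3)2 2/4 ok
(3,5)2 4/4 ok
(3,6)2 2/2 ok
(4,3)1 4/6 ok
(4,4)2 2/5 ok
(5,2)1 3/3 ok
(5,3)1 4/5 ok
(5,4)1 2/3 ok
(5,6)2 1/1 ok
(6,2)1 2/2 ok
(6,6)2 1/1 ok
All meet the threshold, so the configuration is stable.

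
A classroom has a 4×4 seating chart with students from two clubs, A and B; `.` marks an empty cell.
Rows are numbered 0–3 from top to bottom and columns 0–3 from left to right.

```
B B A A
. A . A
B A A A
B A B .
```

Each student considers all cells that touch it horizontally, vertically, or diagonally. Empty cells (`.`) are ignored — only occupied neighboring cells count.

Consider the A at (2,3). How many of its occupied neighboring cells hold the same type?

2

Occupied neighbors of (2,3): (1,3)=A, (2,2)=A, (3,2)=B.
Same type (A): 2 of 3.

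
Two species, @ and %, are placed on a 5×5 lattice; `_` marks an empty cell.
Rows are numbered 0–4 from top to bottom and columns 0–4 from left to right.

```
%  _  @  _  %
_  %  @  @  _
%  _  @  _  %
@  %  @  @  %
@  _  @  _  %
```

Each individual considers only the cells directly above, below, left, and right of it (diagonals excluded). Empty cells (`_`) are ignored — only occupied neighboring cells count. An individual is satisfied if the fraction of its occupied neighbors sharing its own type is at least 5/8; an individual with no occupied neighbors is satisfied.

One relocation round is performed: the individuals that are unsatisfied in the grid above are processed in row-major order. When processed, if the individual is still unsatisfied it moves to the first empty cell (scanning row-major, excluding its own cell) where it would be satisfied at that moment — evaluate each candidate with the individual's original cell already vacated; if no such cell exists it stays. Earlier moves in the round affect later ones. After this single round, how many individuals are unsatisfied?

Initially unsatisfied (in order): (1,1), (2,0), (3,0), (3,1), (3,3).
  (1,1) → (1,0).
  (2,0) → (1,4).
  (3,0) → (0,3).
  (3,1) → (2,0).
  (3,3) → (2,3).
Resulting grid:
% _ @ @ %
% _ @ @ %
% _ @ @ %
_ _ @ _ %
@ _ @ _ %
Unsatisfied now: (0,4).

1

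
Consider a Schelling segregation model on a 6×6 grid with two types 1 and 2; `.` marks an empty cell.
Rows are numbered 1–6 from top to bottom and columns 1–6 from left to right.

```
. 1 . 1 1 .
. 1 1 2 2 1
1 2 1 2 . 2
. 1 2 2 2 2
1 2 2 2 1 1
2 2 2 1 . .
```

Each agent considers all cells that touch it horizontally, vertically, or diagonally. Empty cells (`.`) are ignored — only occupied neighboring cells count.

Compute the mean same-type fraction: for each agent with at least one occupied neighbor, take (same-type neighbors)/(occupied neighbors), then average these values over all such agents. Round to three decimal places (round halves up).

0.569

Row 1: (1,2)1 2/2 · (1,4)1 2/4 · (1,5)1 2/4
Row 2: (2,2)1 4/5 · (2,3)1 4/7 · (2,4)2 2/6 · (2,5)2 3/6 · (2,6)1 1/3
Row 3: (3,1)1 2/3 · (3,2)2 1/6 · (3,3)1 3/8 · (3,4)2 5/7 · (3,6)2 3/4
Row 4: (4,2)1 3/7 · (4,3)2 6/8 · (4,4)2 5/7 · (4,5)2 5/7 · (4,6)2 2/4
Row 5: (5,1)1 1/4 · (5,2)2 5/7 · (5,3)2 6/8 · (5,4)2 5/7 · (5,5)1 2/6 · (5,6)1 1/3
Row 6: (6,1)2 2/3 · (6,2)2 4/5 · (6,3)2 4/5 · (6,4)1 1/4
Sum over 28 agents: 2/2 + 2/4 + 2/4 + 4/5 + 4/7 + 2/6 + 3/6 + 1/3 + 2/3 + 1/6 + 3/8 + 5/7 + 3/4 + 3/7 + 6/8 + 5/7 + 5/7 + 2/4 + 1/4 + 5/7 + 6/8 + 5/7 + 2/6 + 1/3 + 2/3 + 4/5 + 4/5 + 1/4 = 13381/840; mean = 13381/840 ÷ 28 = 13381/23520 = 0.568920… → 0.569.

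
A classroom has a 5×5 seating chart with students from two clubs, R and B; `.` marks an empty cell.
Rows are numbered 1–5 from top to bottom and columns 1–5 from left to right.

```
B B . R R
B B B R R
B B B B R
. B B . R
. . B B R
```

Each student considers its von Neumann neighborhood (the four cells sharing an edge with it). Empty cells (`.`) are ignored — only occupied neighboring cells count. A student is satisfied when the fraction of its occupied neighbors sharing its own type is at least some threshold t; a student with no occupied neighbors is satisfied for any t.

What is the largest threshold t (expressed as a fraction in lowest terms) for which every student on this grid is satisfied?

(1,1)B 2/2
(1,2)B 2/2
(1,4)R 2/2
(1,5)R 2/2
(2,1)B 3/3
(2,2)B 4/4
(2,3)B 2/3
(2,4)R 2/4
(2,5)R 3/3
(3,1)B 2/2
(3,2)B 4/4
(3,3)B 4/4
(3,4)B 1/3
(3,5)R 2/3
(4,2)B 2/2
(4,3)B 3/3
(4,5)R 2/2
(5,3)B 2/2
(5,4)B 1/2
(5,5)R 1/2
The smallest same-type fraction is 1/3 at (3,4), which reduces to 1/3. Any threshold above that leaves this student unsatisfied.

1/3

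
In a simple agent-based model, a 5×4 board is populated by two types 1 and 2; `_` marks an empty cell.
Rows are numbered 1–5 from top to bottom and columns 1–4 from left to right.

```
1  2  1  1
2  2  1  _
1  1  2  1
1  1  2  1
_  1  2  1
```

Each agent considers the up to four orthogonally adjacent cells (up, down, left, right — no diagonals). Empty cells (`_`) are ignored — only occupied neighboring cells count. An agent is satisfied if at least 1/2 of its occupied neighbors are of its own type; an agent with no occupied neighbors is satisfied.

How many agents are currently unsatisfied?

(1,1)1 0/2 ✗
(1,2)2 1/3 ✗
(1,3)1 2/3 ✓
(1,4)1 1/1 ✓
(2,1)2 1/3 ✗
(2,2)2 2/4 ✓
(2,3)1 1/3 ✗
(3,1)1 2/3 ✓
(3,2)1 2/4 ✓
(3,3)2 1/4 ✗
(3,4)1 1/2 ✓
(4,1)1 2/2 ✓
(4,2)1 3/4 ✓
(4,3)2 2/4 ✓
(4,4)1 2/3 ✓
(5,2)1 1/2 ✓
(5,3)2 1/3 ✗
(5,4)1 1/2 ✓
Unsatisfied: (1,1), (1,2), (2,1), (2,3), (3,3), (5,3) — 6 in total.

6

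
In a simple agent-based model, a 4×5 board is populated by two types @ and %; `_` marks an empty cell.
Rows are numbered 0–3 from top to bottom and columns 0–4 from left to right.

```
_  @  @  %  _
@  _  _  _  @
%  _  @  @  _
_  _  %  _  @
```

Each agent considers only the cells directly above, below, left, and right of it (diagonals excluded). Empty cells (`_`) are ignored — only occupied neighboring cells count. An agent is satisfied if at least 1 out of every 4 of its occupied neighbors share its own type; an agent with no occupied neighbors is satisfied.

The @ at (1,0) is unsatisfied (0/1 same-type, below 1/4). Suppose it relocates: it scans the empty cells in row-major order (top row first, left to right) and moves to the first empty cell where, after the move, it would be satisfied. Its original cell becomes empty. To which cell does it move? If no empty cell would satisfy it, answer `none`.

(0,0)

Vacating (1,0). Empty cells in order:
  (0,0): 1/1 same-type → satisfied — stop here.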